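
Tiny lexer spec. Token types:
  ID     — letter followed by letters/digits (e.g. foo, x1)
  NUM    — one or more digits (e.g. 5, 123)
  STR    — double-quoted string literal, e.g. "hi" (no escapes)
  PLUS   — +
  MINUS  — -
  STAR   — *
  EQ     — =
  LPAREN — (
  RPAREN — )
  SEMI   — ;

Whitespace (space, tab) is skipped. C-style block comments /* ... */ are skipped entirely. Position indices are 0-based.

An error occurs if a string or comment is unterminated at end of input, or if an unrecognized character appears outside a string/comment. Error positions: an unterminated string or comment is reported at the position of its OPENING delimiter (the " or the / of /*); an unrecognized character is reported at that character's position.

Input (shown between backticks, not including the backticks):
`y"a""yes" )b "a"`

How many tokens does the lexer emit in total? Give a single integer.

Answer: 6

Derivation:
pos=0: emit ID 'y' (now at pos=1)
pos=1: enter STRING mode
pos=1: emit STR "a" (now at pos=4)
pos=4: enter STRING mode
pos=4: emit STR "yes" (now at pos=9)
pos=10: emit RPAREN ')'
pos=11: emit ID 'b' (now at pos=12)
pos=13: enter STRING mode
pos=13: emit STR "a" (now at pos=16)
DONE. 6 tokens: [ID, STR, STR, RPAREN, ID, STR]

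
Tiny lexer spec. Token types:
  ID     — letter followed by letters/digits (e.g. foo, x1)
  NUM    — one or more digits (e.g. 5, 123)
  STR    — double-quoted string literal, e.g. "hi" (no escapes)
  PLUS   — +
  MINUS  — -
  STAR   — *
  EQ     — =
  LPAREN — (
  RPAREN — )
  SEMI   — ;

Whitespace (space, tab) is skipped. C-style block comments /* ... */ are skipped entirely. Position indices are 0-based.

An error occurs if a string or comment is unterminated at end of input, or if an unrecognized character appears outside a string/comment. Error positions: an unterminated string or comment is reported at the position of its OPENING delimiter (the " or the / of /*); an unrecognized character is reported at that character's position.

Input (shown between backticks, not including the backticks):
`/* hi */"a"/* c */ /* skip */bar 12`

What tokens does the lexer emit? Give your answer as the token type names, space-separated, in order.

pos=0: enter COMMENT mode (saw '/*')
exit COMMENT mode (now at pos=8)
pos=8: enter STRING mode
pos=8: emit STR "a" (now at pos=11)
pos=11: enter COMMENT mode (saw '/*')
exit COMMENT mode (now at pos=18)
pos=19: enter COMMENT mode (saw '/*')
exit COMMENT mode (now at pos=29)
pos=29: emit ID 'bar' (now at pos=32)
pos=33: emit NUM '12' (now at pos=35)
DONE. 3 tokens: [STR, ID, NUM]

Answer: STR ID NUM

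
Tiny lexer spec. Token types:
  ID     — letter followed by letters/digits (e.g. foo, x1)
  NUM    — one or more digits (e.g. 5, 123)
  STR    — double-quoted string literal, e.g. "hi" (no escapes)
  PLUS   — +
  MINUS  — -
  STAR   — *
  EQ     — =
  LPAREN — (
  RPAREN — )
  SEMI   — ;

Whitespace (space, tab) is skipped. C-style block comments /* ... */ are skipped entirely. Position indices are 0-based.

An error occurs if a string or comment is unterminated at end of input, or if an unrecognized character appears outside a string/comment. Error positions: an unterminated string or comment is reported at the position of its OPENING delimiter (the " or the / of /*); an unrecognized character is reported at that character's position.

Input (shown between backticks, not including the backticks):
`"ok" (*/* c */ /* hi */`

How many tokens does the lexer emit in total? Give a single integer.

pos=0: enter STRING mode
pos=0: emit STR "ok" (now at pos=4)
pos=5: emit LPAREN '('
pos=6: emit STAR '*'
pos=7: enter COMMENT mode (saw '/*')
exit COMMENT mode (now at pos=14)
pos=15: enter COMMENT mode (saw '/*')
exit COMMENT mode (now at pos=23)
DONE. 3 tokens: [STR, LPAREN, STAR]

Answer: 3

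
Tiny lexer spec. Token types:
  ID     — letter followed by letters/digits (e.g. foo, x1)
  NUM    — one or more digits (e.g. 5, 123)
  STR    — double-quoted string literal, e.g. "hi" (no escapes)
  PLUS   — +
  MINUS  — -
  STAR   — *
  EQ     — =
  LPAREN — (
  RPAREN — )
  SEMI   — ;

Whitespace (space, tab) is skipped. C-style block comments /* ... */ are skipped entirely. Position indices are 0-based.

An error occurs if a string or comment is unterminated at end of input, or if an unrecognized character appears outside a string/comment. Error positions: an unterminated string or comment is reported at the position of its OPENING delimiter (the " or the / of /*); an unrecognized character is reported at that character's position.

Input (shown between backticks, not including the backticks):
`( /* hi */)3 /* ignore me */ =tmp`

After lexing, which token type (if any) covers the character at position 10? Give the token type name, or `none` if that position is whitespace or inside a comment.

Answer: RPAREN

Derivation:
pos=0: emit LPAREN '('
pos=2: enter COMMENT mode (saw '/*')
exit COMMENT mode (now at pos=10)
pos=10: emit RPAREN ')'
pos=11: emit NUM '3' (now at pos=12)
pos=13: enter COMMENT mode (saw '/*')
exit COMMENT mode (now at pos=28)
pos=29: emit EQ '='
pos=30: emit ID 'tmp' (now at pos=33)
DONE. 5 tokens: [LPAREN, RPAREN, NUM, EQ, ID]
Position 10: char is ')' -> RPAREN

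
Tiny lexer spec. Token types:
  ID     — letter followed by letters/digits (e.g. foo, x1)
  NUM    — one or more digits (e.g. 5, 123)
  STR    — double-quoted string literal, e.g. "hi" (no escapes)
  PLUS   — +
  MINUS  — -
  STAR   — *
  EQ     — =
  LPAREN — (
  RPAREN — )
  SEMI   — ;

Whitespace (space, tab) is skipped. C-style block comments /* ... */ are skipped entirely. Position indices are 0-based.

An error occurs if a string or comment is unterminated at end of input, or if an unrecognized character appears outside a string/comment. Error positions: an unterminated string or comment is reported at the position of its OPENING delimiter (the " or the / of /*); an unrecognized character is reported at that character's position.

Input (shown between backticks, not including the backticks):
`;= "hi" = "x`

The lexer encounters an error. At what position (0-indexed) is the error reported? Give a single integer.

Answer: 10

Derivation:
pos=0: emit SEMI ';'
pos=1: emit EQ '='
pos=3: enter STRING mode
pos=3: emit STR "hi" (now at pos=7)
pos=8: emit EQ '='
pos=10: enter STRING mode
pos=10: ERROR — unterminated string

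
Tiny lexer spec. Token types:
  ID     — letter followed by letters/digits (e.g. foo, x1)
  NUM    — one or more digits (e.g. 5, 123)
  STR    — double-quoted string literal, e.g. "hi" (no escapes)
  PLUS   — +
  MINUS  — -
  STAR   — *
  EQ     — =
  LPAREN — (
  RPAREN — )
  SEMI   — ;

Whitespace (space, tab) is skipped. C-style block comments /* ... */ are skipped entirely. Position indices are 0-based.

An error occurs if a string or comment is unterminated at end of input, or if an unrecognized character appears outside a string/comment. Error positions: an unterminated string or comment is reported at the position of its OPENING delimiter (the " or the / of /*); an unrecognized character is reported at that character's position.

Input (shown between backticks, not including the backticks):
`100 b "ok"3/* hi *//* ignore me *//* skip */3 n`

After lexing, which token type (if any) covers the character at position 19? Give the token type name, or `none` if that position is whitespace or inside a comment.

pos=0: emit NUM '100' (now at pos=3)
pos=4: emit ID 'b' (now at pos=5)
pos=6: enter STRING mode
pos=6: emit STR "ok" (now at pos=10)
pos=10: emit NUM '3' (now at pos=11)
pos=11: enter COMMENT mode (saw '/*')
exit COMMENT mode (now at pos=19)
pos=19: enter COMMENT mode (saw '/*')
exit COMMENT mode (now at pos=34)
pos=34: enter COMMENT mode (saw '/*')
exit COMMENT mode (now at pos=44)
pos=44: emit NUM '3' (now at pos=45)
pos=46: emit ID 'n' (now at pos=47)
DONE. 6 tokens: [NUM, ID, STR, NUM, NUM, ID]
Position 19: char is '/' -> none

Answer: none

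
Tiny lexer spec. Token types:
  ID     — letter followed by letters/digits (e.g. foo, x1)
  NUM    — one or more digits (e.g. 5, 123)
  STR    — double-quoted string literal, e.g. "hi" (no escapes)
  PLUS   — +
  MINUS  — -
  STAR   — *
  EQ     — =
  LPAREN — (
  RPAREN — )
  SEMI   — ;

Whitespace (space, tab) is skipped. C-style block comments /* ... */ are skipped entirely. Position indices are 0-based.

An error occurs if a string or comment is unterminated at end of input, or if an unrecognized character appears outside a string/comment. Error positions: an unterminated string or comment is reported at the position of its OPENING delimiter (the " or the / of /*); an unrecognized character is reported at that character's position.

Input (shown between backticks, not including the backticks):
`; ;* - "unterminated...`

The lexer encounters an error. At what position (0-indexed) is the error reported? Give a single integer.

pos=0: emit SEMI ';'
pos=2: emit SEMI ';'
pos=3: emit STAR '*'
pos=5: emit MINUS '-'
pos=7: enter STRING mode
pos=7: ERROR — unterminated string

Answer: 7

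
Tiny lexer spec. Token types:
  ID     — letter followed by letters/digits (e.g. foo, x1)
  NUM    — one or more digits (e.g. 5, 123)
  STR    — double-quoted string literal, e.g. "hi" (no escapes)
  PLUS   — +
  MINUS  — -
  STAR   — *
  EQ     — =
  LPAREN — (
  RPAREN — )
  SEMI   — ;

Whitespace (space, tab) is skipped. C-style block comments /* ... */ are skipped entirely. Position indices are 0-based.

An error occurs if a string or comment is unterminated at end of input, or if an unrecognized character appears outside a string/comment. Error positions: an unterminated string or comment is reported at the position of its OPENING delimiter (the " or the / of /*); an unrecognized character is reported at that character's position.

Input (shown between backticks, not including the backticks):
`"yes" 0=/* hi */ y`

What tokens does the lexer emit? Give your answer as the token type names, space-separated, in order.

Answer: STR NUM EQ ID

Derivation:
pos=0: enter STRING mode
pos=0: emit STR "yes" (now at pos=5)
pos=6: emit NUM '0' (now at pos=7)
pos=7: emit EQ '='
pos=8: enter COMMENT mode (saw '/*')
exit COMMENT mode (now at pos=16)
pos=17: emit ID 'y' (now at pos=18)
DONE. 4 tokens: [STR, NUM, EQ, ID]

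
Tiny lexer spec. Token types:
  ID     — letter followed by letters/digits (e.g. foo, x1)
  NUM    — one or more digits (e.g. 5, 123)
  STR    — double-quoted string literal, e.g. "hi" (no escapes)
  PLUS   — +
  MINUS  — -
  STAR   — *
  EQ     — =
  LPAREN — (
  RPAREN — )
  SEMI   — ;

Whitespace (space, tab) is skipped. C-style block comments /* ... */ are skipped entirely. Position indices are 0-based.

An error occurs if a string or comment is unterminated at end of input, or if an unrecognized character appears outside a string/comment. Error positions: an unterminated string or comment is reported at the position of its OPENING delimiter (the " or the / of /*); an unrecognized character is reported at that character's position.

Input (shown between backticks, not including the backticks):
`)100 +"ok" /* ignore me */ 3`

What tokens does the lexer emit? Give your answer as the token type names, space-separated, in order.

pos=0: emit RPAREN ')'
pos=1: emit NUM '100' (now at pos=4)
pos=5: emit PLUS '+'
pos=6: enter STRING mode
pos=6: emit STR "ok" (now at pos=10)
pos=11: enter COMMENT mode (saw '/*')
exit COMMENT mode (now at pos=26)
pos=27: emit NUM '3' (now at pos=28)
DONE. 5 tokens: [RPAREN, NUM, PLUS, STR, NUM]

Answer: RPAREN NUM PLUS STR NUM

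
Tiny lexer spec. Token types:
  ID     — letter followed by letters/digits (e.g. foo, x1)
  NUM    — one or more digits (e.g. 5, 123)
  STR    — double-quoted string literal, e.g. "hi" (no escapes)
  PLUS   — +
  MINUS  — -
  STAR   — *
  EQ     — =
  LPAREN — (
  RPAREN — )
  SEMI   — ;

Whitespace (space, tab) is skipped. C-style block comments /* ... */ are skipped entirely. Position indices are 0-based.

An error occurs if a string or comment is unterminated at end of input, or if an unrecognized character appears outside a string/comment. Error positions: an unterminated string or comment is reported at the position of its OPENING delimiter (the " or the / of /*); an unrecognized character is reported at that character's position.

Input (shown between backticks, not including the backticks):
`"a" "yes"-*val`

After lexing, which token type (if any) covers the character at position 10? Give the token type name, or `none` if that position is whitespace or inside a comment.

pos=0: enter STRING mode
pos=0: emit STR "a" (now at pos=3)
pos=4: enter STRING mode
pos=4: emit STR "yes" (now at pos=9)
pos=9: emit MINUS '-'
pos=10: emit STAR '*'
pos=11: emit ID 'val' (now at pos=14)
DONE. 5 tokens: [STR, STR, MINUS, STAR, ID]
Position 10: char is '*' -> STAR

Answer: STAR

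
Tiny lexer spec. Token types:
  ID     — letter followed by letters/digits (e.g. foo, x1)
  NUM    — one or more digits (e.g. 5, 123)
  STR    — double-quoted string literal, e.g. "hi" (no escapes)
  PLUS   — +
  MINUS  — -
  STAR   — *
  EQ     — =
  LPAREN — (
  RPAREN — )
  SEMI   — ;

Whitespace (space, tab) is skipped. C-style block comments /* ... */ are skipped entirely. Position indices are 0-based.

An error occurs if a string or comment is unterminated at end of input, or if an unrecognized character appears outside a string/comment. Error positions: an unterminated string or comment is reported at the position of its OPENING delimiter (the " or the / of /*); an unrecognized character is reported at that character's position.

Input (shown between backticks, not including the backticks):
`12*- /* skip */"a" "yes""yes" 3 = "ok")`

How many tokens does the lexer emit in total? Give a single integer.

pos=0: emit NUM '12' (now at pos=2)
pos=2: emit STAR '*'
pos=3: emit MINUS '-'
pos=5: enter COMMENT mode (saw '/*')
exit COMMENT mode (now at pos=15)
pos=15: enter STRING mode
pos=15: emit STR "a" (now at pos=18)
pos=19: enter STRING mode
pos=19: emit STR "yes" (now at pos=24)
pos=24: enter STRING mode
pos=24: emit STR "yes" (now at pos=29)
pos=30: emit NUM '3' (now at pos=31)
pos=32: emit EQ '='
pos=34: enter STRING mode
pos=34: emit STR "ok" (now at pos=38)
pos=38: emit RPAREN ')'
DONE. 10 tokens: [NUM, STAR, MINUS, STR, STR, STR, NUM, EQ, STR, RPAREN]

Answer: 10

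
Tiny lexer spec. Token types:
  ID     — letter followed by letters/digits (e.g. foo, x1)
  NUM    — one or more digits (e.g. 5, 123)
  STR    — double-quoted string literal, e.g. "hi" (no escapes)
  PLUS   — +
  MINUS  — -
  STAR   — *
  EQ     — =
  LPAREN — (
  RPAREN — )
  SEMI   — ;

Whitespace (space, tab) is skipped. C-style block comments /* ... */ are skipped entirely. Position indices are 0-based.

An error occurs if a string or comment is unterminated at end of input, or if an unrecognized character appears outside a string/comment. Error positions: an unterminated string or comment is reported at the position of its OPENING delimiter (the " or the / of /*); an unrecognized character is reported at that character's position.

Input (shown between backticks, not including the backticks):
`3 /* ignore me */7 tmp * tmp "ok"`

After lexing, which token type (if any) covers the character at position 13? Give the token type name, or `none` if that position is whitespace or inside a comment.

pos=0: emit NUM '3' (now at pos=1)
pos=2: enter COMMENT mode (saw '/*')
exit COMMENT mode (now at pos=17)
pos=17: emit NUM '7' (now at pos=18)
pos=19: emit ID 'tmp' (now at pos=22)
pos=23: emit STAR '*'
pos=25: emit ID 'tmp' (now at pos=28)
pos=29: enter STRING mode
pos=29: emit STR "ok" (now at pos=33)
DONE. 6 tokens: [NUM, NUM, ID, STAR, ID, STR]
Position 13: char is 'e' -> none

Answer: none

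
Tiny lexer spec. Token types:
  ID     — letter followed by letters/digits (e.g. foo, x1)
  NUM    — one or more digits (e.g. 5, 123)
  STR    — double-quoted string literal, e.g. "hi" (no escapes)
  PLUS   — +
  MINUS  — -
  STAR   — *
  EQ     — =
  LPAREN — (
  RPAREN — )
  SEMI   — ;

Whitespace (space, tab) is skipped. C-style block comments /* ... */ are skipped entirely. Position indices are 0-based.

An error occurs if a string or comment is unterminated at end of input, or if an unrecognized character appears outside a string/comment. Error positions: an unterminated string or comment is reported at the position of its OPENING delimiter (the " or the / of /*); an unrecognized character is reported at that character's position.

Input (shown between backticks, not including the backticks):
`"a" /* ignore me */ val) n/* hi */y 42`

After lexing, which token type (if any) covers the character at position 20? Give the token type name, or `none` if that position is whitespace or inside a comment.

Answer: ID

Derivation:
pos=0: enter STRING mode
pos=0: emit STR "a" (now at pos=3)
pos=4: enter COMMENT mode (saw '/*')
exit COMMENT mode (now at pos=19)
pos=20: emit ID 'val' (now at pos=23)
pos=23: emit RPAREN ')'
pos=25: emit ID 'n' (now at pos=26)
pos=26: enter COMMENT mode (saw '/*')
exit COMMENT mode (now at pos=34)
pos=34: emit ID 'y' (now at pos=35)
pos=36: emit NUM '42' (now at pos=38)
DONE. 6 tokens: [STR, ID, RPAREN, ID, ID, NUM]
Position 20: char is 'v' -> ID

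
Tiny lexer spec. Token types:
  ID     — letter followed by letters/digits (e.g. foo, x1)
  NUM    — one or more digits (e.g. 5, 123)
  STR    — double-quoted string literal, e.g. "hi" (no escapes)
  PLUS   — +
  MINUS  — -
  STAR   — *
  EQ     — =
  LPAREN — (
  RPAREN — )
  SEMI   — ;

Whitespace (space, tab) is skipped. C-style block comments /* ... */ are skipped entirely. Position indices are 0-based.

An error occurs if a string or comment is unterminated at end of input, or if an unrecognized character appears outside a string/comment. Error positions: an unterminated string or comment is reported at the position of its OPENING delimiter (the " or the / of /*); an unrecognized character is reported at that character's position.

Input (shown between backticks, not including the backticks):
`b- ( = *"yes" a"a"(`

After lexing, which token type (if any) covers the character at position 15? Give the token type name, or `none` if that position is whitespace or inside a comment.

Answer: STR

Derivation:
pos=0: emit ID 'b' (now at pos=1)
pos=1: emit MINUS '-'
pos=3: emit LPAREN '('
pos=5: emit EQ '='
pos=7: emit STAR '*'
pos=8: enter STRING mode
pos=8: emit STR "yes" (now at pos=13)
pos=14: emit ID 'a' (now at pos=15)
pos=15: enter STRING mode
pos=15: emit STR "a" (now at pos=18)
pos=18: emit LPAREN '('
DONE. 9 tokens: [ID, MINUS, LPAREN, EQ, STAR, STR, ID, STR, LPAREN]
Position 15: char is '"' -> STR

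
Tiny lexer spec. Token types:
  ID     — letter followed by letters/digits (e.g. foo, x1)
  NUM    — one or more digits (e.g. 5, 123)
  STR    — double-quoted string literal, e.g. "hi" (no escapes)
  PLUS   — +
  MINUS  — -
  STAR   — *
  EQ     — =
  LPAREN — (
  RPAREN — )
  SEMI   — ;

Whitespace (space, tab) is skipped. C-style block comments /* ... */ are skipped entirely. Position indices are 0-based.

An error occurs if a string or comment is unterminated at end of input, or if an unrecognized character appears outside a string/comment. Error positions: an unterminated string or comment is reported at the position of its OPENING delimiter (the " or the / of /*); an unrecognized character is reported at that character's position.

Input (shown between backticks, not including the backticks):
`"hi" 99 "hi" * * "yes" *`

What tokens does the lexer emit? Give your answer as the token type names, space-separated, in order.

Answer: STR NUM STR STAR STAR STR STAR

Derivation:
pos=0: enter STRING mode
pos=0: emit STR "hi" (now at pos=4)
pos=5: emit NUM '99' (now at pos=7)
pos=8: enter STRING mode
pos=8: emit STR "hi" (now at pos=12)
pos=13: emit STAR '*'
pos=15: emit STAR '*'
pos=17: enter STRING mode
pos=17: emit STR "yes" (now at pos=22)
pos=23: emit STAR '*'
DONE. 7 tokens: [STR, NUM, STR, STAR, STAR, STR, STAR]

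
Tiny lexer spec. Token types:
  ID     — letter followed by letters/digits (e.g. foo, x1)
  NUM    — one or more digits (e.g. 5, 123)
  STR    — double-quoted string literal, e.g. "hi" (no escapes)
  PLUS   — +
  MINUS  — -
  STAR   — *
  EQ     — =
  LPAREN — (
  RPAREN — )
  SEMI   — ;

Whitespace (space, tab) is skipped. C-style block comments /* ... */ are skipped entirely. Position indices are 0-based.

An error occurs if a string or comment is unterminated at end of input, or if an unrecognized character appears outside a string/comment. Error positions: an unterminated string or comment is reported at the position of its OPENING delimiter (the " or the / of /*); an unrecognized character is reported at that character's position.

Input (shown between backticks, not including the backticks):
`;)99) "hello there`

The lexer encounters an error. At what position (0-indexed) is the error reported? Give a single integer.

Answer: 6

Derivation:
pos=0: emit SEMI ';'
pos=1: emit RPAREN ')'
pos=2: emit NUM '99' (now at pos=4)
pos=4: emit RPAREN ')'
pos=6: enter STRING mode
pos=6: ERROR — unterminated string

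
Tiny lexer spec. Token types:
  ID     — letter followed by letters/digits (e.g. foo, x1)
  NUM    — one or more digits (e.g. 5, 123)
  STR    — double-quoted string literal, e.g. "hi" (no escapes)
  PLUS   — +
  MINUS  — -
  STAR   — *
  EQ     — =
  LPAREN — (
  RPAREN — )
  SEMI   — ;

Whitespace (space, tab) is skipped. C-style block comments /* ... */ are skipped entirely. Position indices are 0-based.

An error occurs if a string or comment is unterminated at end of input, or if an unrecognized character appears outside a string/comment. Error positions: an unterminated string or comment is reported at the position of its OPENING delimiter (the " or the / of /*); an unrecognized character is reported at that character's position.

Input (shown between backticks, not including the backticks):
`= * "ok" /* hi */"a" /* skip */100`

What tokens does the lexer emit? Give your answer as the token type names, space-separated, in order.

pos=0: emit EQ '='
pos=2: emit STAR '*'
pos=4: enter STRING mode
pos=4: emit STR "ok" (now at pos=8)
pos=9: enter COMMENT mode (saw '/*')
exit COMMENT mode (now at pos=17)
pos=17: enter STRING mode
pos=17: emit STR "a" (now at pos=20)
pos=21: enter COMMENT mode (saw '/*')
exit COMMENT mode (now at pos=31)
pos=31: emit NUM '100' (now at pos=34)
DONE. 5 tokens: [EQ, STAR, STR, STR, NUM]

Answer: EQ STAR STR STR NUM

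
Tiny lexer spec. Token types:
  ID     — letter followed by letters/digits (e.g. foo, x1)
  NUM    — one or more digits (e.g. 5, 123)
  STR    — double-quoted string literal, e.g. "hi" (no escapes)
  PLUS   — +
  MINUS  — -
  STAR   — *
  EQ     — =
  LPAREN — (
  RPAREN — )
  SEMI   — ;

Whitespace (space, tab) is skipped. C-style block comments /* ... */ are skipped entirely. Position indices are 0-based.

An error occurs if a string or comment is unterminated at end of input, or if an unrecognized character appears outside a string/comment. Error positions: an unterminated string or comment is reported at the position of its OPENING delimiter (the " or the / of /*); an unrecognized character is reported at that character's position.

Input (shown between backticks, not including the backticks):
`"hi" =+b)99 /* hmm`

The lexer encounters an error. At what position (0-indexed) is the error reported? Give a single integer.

pos=0: enter STRING mode
pos=0: emit STR "hi" (now at pos=4)
pos=5: emit EQ '='
pos=6: emit PLUS '+'
pos=7: emit ID 'b' (now at pos=8)
pos=8: emit RPAREN ')'
pos=9: emit NUM '99' (now at pos=11)
pos=12: enter COMMENT mode (saw '/*')
pos=12: ERROR — unterminated comment (reached EOF)

Answer: 12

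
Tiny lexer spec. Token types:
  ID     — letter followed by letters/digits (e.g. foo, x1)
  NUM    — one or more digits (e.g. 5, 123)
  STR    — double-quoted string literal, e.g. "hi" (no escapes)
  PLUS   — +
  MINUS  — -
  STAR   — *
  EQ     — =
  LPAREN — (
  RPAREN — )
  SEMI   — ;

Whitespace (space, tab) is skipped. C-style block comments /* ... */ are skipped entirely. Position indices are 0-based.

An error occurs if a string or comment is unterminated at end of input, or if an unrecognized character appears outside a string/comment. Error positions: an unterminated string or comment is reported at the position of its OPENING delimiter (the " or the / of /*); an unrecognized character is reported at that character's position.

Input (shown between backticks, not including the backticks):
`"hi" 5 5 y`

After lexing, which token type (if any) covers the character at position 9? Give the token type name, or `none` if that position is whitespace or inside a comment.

pos=0: enter STRING mode
pos=0: emit STR "hi" (now at pos=4)
pos=5: emit NUM '5' (now at pos=6)
pos=7: emit NUM '5' (now at pos=8)
pos=9: emit ID 'y' (now at pos=10)
DONE. 4 tokens: [STR, NUM, NUM, ID]
Position 9: char is 'y' -> ID

Answer: ID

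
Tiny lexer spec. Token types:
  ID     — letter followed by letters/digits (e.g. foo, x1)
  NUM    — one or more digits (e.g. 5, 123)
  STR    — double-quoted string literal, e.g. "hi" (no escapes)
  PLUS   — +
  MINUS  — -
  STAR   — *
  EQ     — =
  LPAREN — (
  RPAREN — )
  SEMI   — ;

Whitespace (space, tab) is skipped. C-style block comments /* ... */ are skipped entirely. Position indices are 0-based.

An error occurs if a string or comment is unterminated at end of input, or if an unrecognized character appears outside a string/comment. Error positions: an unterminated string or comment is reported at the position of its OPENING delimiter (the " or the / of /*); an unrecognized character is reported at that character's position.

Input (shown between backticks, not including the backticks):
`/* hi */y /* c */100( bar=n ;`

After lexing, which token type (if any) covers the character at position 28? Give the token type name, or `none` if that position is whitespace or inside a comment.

Answer: SEMI

Derivation:
pos=0: enter COMMENT mode (saw '/*')
exit COMMENT mode (now at pos=8)
pos=8: emit ID 'y' (now at pos=9)
pos=10: enter COMMENT mode (saw '/*')
exit COMMENT mode (now at pos=17)
pos=17: emit NUM '100' (now at pos=20)
pos=20: emit LPAREN '('
pos=22: emit ID 'bar' (now at pos=25)
pos=25: emit EQ '='
pos=26: emit ID 'n' (now at pos=27)
pos=28: emit SEMI ';'
DONE. 7 tokens: [ID, NUM, LPAREN, ID, EQ, ID, SEMI]
Position 28: char is ';' -> SEMI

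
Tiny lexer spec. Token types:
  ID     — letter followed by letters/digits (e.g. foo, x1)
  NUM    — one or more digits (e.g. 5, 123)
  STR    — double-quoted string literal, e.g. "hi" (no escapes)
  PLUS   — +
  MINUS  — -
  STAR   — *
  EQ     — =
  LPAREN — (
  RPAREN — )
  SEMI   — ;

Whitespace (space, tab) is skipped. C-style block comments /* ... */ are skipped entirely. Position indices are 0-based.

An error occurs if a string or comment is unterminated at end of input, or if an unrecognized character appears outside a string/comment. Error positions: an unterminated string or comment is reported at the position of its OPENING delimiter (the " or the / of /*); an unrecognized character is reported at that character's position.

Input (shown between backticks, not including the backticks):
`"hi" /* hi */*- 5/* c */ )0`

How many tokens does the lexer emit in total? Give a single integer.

pos=0: enter STRING mode
pos=0: emit STR "hi" (now at pos=4)
pos=5: enter COMMENT mode (saw '/*')
exit COMMENT mode (now at pos=13)
pos=13: emit STAR '*'
pos=14: emit MINUS '-'
pos=16: emit NUM '5' (now at pos=17)
pos=17: enter COMMENT mode (saw '/*')
exit COMMENT mode (now at pos=24)
pos=25: emit RPAREN ')'
pos=26: emit NUM '0' (now at pos=27)
DONE. 6 tokens: [STR, STAR, MINUS, NUM, RPAREN, NUM]

Answer: 6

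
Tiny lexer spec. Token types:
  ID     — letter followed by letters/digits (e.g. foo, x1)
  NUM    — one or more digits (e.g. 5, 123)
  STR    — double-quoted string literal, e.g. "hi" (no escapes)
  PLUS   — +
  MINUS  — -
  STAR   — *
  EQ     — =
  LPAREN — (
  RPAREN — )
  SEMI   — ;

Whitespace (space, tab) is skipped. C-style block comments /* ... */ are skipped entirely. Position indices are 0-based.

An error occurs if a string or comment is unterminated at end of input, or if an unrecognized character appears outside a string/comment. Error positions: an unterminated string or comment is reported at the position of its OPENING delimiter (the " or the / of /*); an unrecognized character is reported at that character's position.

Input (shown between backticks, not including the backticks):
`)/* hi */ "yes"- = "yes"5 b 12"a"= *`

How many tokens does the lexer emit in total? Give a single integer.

Answer: 11

Derivation:
pos=0: emit RPAREN ')'
pos=1: enter COMMENT mode (saw '/*')
exit COMMENT mode (now at pos=9)
pos=10: enter STRING mode
pos=10: emit STR "yes" (now at pos=15)
pos=15: emit MINUS '-'
pos=17: emit EQ '='
pos=19: enter STRING mode
pos=19: emit STR "yes" (now at pos=24)
pos=24: emit NUM '5' (now at pos=25)
pos=26: emit ID 'b' (now at pos=27)
pos=28: emit NUM '12' (now at pos=30)
pos=30: enter STRING mode
pos=30: emit STR "a" (now at pos=33)
pos=33: emit EQ '='
pos=35: emit STAR '*'
DONE. 11 tokens: [RPAREN, STR, MINUS, EQ, STR, NUM, ID, NUM, STR, EQ, STAR]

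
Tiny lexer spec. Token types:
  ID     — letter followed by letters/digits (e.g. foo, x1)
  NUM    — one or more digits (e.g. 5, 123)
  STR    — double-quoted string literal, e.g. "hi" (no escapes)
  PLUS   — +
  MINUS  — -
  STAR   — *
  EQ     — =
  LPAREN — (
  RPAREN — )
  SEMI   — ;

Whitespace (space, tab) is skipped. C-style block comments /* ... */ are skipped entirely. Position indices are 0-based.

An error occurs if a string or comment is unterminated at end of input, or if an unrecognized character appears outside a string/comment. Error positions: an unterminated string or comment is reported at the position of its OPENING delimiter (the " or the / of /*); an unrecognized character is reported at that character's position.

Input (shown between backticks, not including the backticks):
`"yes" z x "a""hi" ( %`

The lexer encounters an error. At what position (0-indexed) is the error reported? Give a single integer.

pos=0: enter STRING mode
pos=0: emit STR "yes" (now at pos=5)
pos=6: emit ID 'z' (now at pos=7)
pos=8: emit ID 'x' (now at pos=9)
pos=10: enter STRING mode
pos=10: emit STR "a" (now at pos=13)
pos=13: enter STRING mode
pos=13: emit STR "hi" (now at pos=17)
pos=18: emit LPAREN '('
pos=20: ERROR — unrecognized char '%'

Answer: 20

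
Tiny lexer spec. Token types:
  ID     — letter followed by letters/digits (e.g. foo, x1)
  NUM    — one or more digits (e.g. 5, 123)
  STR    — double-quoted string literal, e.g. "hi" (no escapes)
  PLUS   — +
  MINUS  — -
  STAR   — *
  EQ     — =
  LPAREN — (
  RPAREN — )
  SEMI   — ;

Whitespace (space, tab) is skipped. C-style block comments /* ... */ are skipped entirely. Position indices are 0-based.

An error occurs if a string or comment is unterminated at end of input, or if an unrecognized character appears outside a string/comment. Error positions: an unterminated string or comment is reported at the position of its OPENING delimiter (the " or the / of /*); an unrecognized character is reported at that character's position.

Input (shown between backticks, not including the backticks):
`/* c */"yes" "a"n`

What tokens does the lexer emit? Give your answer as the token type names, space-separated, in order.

Answer: STR STR ID

Derivation:
pos=0: enter COMMENT mode (saw '/*')
exit COMMENT mode (now at pos=7)
pos=7: enter STRING mode
pos=7: emit STR "yes" (now at pos=12)
pos=13: enter STRING mode
pos=13: emit STR "a" (now at pos=16)
pos=16: emit ID 'n' (now at pos=17)
DONE. 3 tokens: [STR, STR, ID]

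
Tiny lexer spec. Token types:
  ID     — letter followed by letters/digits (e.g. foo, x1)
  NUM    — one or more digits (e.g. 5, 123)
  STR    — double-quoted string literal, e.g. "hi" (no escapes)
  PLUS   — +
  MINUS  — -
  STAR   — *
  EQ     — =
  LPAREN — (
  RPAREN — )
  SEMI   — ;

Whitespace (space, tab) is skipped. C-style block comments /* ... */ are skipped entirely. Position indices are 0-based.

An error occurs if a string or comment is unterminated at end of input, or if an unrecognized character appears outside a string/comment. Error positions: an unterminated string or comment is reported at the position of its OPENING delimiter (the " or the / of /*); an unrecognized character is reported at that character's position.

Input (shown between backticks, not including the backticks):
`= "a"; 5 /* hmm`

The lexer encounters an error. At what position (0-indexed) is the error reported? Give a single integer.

Answer: 9

Derivation:
pos=0: emit EQ '='
pos=2: enter STRING mode
pos=2: emit STR "a" (now at pos=5)
pos=5: emit SEMI ';'
pos=7: emit NUM '5' (now at pos=8)
pos=9: enter COMMENT mode (saw '/*')
pos=9: ERROR — unterminated comment (reached EOF)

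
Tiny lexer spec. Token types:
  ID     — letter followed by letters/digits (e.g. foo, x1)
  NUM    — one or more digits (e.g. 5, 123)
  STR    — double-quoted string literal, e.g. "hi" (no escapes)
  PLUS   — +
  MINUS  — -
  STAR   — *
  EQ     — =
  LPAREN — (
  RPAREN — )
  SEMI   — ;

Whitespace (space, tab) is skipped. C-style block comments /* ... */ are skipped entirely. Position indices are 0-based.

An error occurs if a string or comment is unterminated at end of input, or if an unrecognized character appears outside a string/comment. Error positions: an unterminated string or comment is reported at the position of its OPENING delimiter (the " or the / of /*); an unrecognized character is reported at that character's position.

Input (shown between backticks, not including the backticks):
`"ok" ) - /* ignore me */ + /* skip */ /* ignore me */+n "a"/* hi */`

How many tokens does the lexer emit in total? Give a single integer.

Answer: 7

Derivation:
pos=0: enter STRING mode
pos=0: emit STR "ok" (now at pos=4)
pos=5: emit RPAREN ')'
pos=7: emit MINUS '-'
pos=9: enter COMMENT mode (saw '/*')
exit COMMENT mode (now at pos=24)
pos=25: emit PLUS '+'
pos=27: enter COMMENT mode (saw '/*')
exit COMMENT mode (now at pos=37)
pos=38: enter COMMENT mode (saw '/*')
exit COMMENT mode (now at pos=53)
pos=53: emit PLUS '+'
pos=54: emit ID 'n' (now at pos=55)
pos=56: enter STRING mode
pos=56: emit STR "a" (now at pos=59)
pos=59: enter COMMENT mode (saw '/*')
exit COMMENT mode (now at pos=67)
DONE. 7 tokens: [STR, RPAREN, MINUS, PLUS, PLUS, ID, STR]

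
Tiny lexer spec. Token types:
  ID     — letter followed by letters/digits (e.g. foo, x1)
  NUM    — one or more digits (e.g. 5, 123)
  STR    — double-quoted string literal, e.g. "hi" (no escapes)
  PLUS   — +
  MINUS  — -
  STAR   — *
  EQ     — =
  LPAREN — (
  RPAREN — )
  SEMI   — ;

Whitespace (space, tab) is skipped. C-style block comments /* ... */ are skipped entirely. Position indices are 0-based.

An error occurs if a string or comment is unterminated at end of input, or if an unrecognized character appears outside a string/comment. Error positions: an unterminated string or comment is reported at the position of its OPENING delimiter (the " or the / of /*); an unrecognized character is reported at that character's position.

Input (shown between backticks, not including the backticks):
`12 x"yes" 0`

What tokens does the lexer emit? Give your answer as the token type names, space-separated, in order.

Answer: NUM ID STR NUM

Derivation:
pos=0: emit NUM '12' (now at pos=2)
pos=3: emit ID 'x' (now at pos=4)
pos=4: enter STRING mode
pos=4: emit STR "yes" (now at pos=9)
pos=10: emit NUM '0' (now at pos=11)
DONE. 4 tokens: [NUM, ID, STR, NUM]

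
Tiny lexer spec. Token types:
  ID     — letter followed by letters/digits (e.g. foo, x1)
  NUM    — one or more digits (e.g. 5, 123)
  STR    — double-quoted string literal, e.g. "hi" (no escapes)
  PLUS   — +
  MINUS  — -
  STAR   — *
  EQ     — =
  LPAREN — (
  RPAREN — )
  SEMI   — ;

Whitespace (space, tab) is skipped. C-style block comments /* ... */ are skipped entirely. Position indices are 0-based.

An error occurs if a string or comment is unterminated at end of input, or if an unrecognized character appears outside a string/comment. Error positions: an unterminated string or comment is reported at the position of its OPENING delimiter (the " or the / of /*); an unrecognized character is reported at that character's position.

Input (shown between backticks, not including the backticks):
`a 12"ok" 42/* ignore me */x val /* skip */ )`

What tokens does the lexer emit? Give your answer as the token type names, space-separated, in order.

pos=0: emit ID 'a' (now at pos=1)
pos=2: emit NUM '12' (now at pos=4)
pos=4: enter STRING mode
pos=4: emit STR "ok" (now at pos=8)
pos=9: emit NUM '42' (now at pos=11)
pos=11: enter COMMENT mode (saw '/*')
exit COMMENT mode (now at pos=26)
pos=26: emit ID 'x' (now at pos=27)
pos=28: emit ID 'val' (now at pos=31)
pos=32: enter COMMENT mode (saw '/*')
exit COMMENT mode (now at pos=42)
pos=43: emit RPAREN ')'
DONE. 7 tokens: [ID, NUM, STR, NUM, ID, ID, RPAREN]

Answer: ID NUM STR NUM ID ID RPAREN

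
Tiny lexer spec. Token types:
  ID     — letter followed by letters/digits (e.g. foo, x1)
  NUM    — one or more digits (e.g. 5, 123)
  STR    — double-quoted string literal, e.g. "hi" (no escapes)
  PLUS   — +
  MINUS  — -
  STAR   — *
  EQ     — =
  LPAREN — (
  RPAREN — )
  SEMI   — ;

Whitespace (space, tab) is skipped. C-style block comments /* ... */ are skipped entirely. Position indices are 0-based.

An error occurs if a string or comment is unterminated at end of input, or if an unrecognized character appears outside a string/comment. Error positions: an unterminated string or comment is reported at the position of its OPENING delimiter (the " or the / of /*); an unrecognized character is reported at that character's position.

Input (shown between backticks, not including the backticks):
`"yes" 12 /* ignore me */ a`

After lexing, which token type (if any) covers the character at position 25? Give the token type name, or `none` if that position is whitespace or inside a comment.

Answer: ID

Derivation:
pos=0: enter STRING mode
pos=0: emit STR "yes" (now at pos=5)
pos=6: emit NUM '12' (now at pos=8)
pos=9: enter COMMENT mode (saw '/*')
exit COMMENT mode (now at pos=24)
pos=25: emit ID 'a' (now at pos=26)
DONE. 3 tokens: [STR, NUM, ID]
Position 25: char is 'a' -> ID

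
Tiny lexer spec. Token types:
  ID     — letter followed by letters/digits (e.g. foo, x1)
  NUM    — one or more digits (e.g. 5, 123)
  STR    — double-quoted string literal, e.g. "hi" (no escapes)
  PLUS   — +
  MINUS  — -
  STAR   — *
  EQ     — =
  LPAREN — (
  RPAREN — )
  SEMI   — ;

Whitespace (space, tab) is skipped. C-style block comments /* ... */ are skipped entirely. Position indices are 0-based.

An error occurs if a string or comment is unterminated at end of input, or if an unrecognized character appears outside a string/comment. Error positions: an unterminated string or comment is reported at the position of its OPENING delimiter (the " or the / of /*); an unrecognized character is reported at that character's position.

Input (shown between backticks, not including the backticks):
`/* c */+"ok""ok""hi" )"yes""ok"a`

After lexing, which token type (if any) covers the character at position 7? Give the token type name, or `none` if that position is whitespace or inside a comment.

Answer: PLUS

Derivation:
pos=0: enter COMMENT mode (saw '/*')
exit COMMENT mode (now at pos=7)
pos=7: emit PLUS '+'
pos=8: enter STRING mode
pos=8: emit STR "ok" (now at pos=12)
pos=12: enter STRING mode
pos=12: emit STR "ok" (now at pos=16)
pos=16: enter STRING mode
pos=16: emit STR "hi" (now at pos=20)
pos=21: emit RPAREN ')'
pos=22: enter STRING mode
pos=22: emit STR "yes" (now at pos=27)
pos=27: enter STRING mode
pos=27: emit STR "ok" (now at pos=31)
pos=31: emit ID 'a' (now at pos=32)
DONE. 8 tokens: [PLUS, STR, STR, STR, RPAREN, STR, STR, ID]
Position 7: char is '+' -> PLUS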